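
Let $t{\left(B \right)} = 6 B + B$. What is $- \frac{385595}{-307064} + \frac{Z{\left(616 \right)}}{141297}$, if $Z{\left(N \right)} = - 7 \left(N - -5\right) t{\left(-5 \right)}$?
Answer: $\frac{33733889665}{14462407336} \approx 2.3325$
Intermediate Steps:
$t{\left(B \right)} = 7 B$
$Z{\left(N \right)} = 1225 + 245 N$ ($Z{\left(N \right)} = - 7 \left(N - -5\right) 7 \left(-5\right) = - 7 \left(N + 5\right) \left(-35\right) = - 7 \left(5 + N\right) \left(-35\right) = \left(-35 - 7 N\right) \left(-35\right) = 1225 + 245 N$)
$- \frac{385595}{-307064} + \frac{Z{\left(616 \right)}}{141297} = - \frac{385595}{-307064} + \frac{1225 + 245 \cdot 616}{141297} = \left(-385595\right) \left(- \frac{1}{307064}\right) + \left(1225 + 150920\right) \frac{1}{141297} = \frac{385595}{307064} + 152145 \cdot \frac{1}{141297} = \frac{385595}{307064} + \frac{50715}{47099} = \frac{33733889665}{14462407336}$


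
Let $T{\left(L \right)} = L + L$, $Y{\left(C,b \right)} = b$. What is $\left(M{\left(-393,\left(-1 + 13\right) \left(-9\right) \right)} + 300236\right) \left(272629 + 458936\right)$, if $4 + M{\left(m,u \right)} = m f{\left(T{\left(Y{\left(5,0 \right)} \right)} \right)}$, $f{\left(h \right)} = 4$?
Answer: $218489202900$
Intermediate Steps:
$T{\left(L \right)} = 2 L$
$M{\left(m,u \right)} = -4 + 4 m$ ($M{\left(m,u \right)} = -4 + m 4 = -4 + 4 m$)
$\left(M{\left(-393,\left(-1 + 13\right) \left(-9\right) \right)} + 300236\right) \left(272629 + 458936\right) = \left(\left(-4 + 4 \left(-393\right)\right) + 300236\right) \left(272629 + 458936\right) = \left(\left(-4 - 1572\right) + 300236\right) 731565 = \left(-1576 + 300236\right) 731565 = 298660 \cdot 731565 = 218489202900$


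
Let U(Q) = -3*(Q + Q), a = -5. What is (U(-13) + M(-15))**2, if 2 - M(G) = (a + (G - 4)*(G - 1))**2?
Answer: 7978241041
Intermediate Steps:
M(G) = 2 - (-5 + (-1 + G)*(-4 + G))**2 (M(G) = 2 - (-5 + (G - 4)*(G - 1))**2 = 2 - (-5 + (-4 + G)*(-1 + G))**2 = 2 - (-5 + (-1 + G)*(-4 + G))**2)
U(Q) = -6*Q
(U(-13) + M(-15))**2 = (-6*(-13) + (2 - (1 - 1*(-15)**2 + 5*(-15))**2))**2 = (78 + (2 - (1 - 1*225 - 75)**2))**2 = (78 + (2 - (1 - 225 - 75)**2))**2 = (78 + (2 - 1*(-299)**2))**2 = (78 + (2 - 1*89401))**2 = (78 + (2 - 89401))**2 = (78 - 89399)**2 = (-89321)**2 = 7978241041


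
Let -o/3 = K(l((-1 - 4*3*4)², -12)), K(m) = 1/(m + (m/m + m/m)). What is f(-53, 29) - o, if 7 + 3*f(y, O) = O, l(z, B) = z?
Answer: 5875/801 ≈ 7.3346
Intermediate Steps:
K(m) = 1/(2 + m) (K(m) = 1/(m + (1 + 1)) = 1/(m + 2) = 1/(2 + m))
o = -1/801 (o = -3/(2 + (-1 - 4*3*4)²) = -3/(2 + (-1 - 12*4)²) = -3/(2 + (-1 - 48)²) = -3/(2 + (-49)²) = -3/(2 + 2401) = -3/2403 = -3*1/2403 = -1/801 ≈ -0.0012484)
f(y, O) = -7/3 + O/3
f(-53, 29) - o = (-7/3 + (⅓)*29) - 1*(-1/801) = (-7/3 + 29/3) + 1/801 = 22/3 + 1/801 = 5875/801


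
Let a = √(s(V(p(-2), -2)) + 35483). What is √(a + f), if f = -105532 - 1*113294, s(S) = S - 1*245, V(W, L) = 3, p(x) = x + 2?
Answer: √(-218826 + √35241) ≈ 467.59*I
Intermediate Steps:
p(x) = 2 + x
s(S) = -245 + S (s(S) = S - 245 = -245 + S)
f = -218826 (f = -105532 - 113294 = -218826)
a = √35241 (a = √((-245 + 3) + 35483) = √(-242 + 35483) = √35241 ≈ 187.73)
√(a + f) = √(√35241 - 218826) = √(-218826 + √35241)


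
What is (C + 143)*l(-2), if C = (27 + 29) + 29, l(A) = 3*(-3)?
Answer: -2052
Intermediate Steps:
l(A) = -9
C = 85 (C = 56 + 29 = 85)
(C + 143)*l(-2) = (85 + 143)*(-9) = 228*(-9) = -2052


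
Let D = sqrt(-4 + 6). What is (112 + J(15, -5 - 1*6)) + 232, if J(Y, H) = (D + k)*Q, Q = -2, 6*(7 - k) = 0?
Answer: 330 - 2*sqrt(2) ≈ 327.17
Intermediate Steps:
k = 7 (k = 7 - 1/6*0 = 7 + 0 = 7)
D = sqrt(2) ≈ 1.4142
J(Y, H) = -14 - 2*sqrt(2) (J(Y, H) = (sqrt(2) + 7)*(-2) = (7 + sqrt(2))*(-2) = -14 - 2*sqrt(2))
(112 + J(15, -5 - 1*6)) + 232 = (112 + (-14 - 2*sqrt(2))) + 232 = (98 - 2*sqrt(2)) + 232 = 330 - 2*sqrt(2)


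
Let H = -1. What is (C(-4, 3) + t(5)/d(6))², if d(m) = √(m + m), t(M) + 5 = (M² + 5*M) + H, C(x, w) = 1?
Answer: 487/3 + 44*√3/3 ≈ 187.74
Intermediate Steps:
t(M) = -6 + M² + 5*M (t(M) = -5 + ((M² + 5*M) - 1) = -5 + (-1 + M² + 5*M) = -6 + M² + 5*M)
d(m) = √2*√m (d(m) = √(2*m) = √2*√m)
(C(-4, 3) + t(5)/d(6))² = (1 + (-6 + 5² + 5*5)/((√2*√6)))² = (1 + (-6 + 25 + 25)/((2*√3)))² = (1 + 44*(√3/6))² = (1 + 22*√3/3)²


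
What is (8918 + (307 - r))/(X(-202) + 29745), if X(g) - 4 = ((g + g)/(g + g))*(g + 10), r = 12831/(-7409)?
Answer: 68360856/218987813 ≈ 0.31217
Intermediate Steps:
r = -12831/7409 (r = 12831*(-1/7409) = -12831/7409 ≈ -1.7318)
X(g) = 14 + g (X(g) = 4 + ((g + g)/(g + g))*(g + 10) = 4 + ((2*g)/((2*g)))*(10 + g) = 4 + ((2*g)*(1/(2*g)))*(10 + g) = 4 + 1*(10 + g) = 4 + (10 + g) = 14 + g)
(8918 + (307 - r))/(X(-202) + 29745) = (8918 + (307 - 1*(-12831/7409)))/((14 - 202) + 29745) = (8918 + (307 + 12831/7409))/(-188 + 29745) = (8918 + 2287394/7409)/29557 = (68360856/7409)*(1/29557) = 68360856/218987813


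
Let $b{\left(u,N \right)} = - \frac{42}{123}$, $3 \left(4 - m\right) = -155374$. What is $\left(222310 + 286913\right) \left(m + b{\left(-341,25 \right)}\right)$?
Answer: $\frac{1081383246944}{41} \approx 2.6375 \cdot 10^{10}$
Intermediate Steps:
$m = \frac{155386}{3}$ ($m = 4 - - \frac{155374}{3} = 4 + \frac{155374}{3} = \frac{155386}{3} \approx 51795.0$)
$b{\left(u,N \right)} = - \frac{14}{41}$ ($b{\left(u,N \right)} = \left(-42\right) \frac{1}{123} = - \frac{14}{41}$)
$\left(222310 + 286913\right) \left(m + b{\left(-341,25 \right)}\right) = \left(222310 + 286913\right) \left(\frac{155386}{3} - \frac{14}{41}\right) = 509223 \cdot \frac{6370784}{123} = \frac{1081383246944}{41}$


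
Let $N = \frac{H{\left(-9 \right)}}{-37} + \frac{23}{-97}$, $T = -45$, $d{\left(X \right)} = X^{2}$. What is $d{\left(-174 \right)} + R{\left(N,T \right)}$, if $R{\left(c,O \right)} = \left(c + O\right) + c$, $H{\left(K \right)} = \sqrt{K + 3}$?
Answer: $\frac{2932361}{97} - \frac{2 i \sqrt{6}}{37} \approx 30231.0 - 0.1324 i$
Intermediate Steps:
$H{\left(K \right)} = \sqrt{3 + K}$
$N = - \frac{23}{97} - \frac{i \sqrt{6}}{37}$ ($N = \frac{\sqrt{3 - 9}}{-37} + \frac{23}{-97} = \sqrt{-6} \left(- \frac{1}{37}\right) + 23 \left(- \frac{1}{97}\right) = i \sqrt{6} \left(- \frac{1}{37}\right) - \frac{23}{97} = - \frac{i \sqrt{6}}{37} - \frac{23}{97} = - \frac{23}{97} - \frac{i \sqrt{6}}{37} \approx -0.23711 - 0.066202 i$)
$R{\left(c,O \right)} = O + 2 c$ ($R{\left(c,O \right)} = \left(O + c\right) + c = O + 2 c$)
$d{\left(-174 \right)} + R{\left(N,T \right)} = \left(-174\right)^{2} - \left(45 - 2 \left(- \frac{23}{97} - \frac{i \sqrt{6}}{37}\right)\right) = 30276 - \left(\frac{4411}{97} + \frac{2 i \sqrt{6}}{37}\right) = \frac{2932361}{97} - \frac{2 i \sqrt{6}}{37}$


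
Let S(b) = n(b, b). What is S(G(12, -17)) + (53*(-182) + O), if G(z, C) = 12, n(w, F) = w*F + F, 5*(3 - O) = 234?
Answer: -47669/5 ≈ -9533.8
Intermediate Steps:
O = -219/5 (O = 3 - 1/5*234 = 3 - 234/5 = -219/5 ≈ -43.800)
n(w, F) = F + F*w (n(w, F) = F*w + F = F + F*w)
S(b) = b*(1 + b)
S(G(12, -17)) + (53*(-182) + O) = 12*(1 + 12) + (53*(-182) - 219/5) = 12*13 + (-9646 - 219/5) = 156 - 48449/5 = -47669/5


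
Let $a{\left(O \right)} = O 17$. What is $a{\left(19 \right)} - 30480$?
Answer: $-30157$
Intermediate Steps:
$a{\left(O \right)} = 17 O$
$a{\left(19 \right)} - 30480 = 17 \cdot 19 - 30480 = 323 - 30480 = -30157$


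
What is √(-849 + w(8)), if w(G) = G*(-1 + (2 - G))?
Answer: I*√905 ≈ 30.083*I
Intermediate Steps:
w(G) = G*(1 - G)
√(-849 + w(8)) = √(-849 + 8*(1 - 1*8)) = √(-849 + 8*(1 - 8)) = √(-849 + 8*(-7)) = √(-849 - 56) = √(-905) = I*√905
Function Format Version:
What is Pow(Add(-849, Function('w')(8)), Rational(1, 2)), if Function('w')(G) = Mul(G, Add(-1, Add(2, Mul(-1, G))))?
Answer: Mul(I, Pow(905, Rational(1, 2))) ≈ Mul(30.083, I)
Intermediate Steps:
Function('w')(G) = Mul(G, Add(1, Mul(-1, G)))
Pow(Add(-849, Function('w')(8)), Rational(1, 2)) = Pow(Add(-849, Mul(8, Add(1, Mul(-1, 8)))), Rational(1, 2)) = Pow(Add(-849, Mul(8, Add(1, -8))), Rational(1, 2)) = Pow(Add(-849, Mul(8, -7)), Rational(1, 2)) = Pow(Add(-849, -56), Rational(1, 2)) = Pow(-905, Rational(1, 2)) = Mul(I, Pow(905, Rational(1, 2)))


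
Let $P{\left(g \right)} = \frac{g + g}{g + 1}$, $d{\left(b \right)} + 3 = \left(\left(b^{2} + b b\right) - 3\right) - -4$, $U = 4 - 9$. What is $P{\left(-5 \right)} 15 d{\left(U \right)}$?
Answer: $1800$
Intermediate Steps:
$U = -5$ ($U = 4 - 9 = -5$)
$d{\left(b \right)} = -2 + 2 b^{2}$ ($d{\left(b \right)} = -3 - \left(-1 - b^{2} - b b\right) = -3 + \left(\left(\left(b^{2} + b^{2}\right) - 3\right) + 4\right) = -3 + \left(\left(2 b^{2} - 3\right) + 4\right) = -3 + \left(\left(-3 + 2 b^{2}\right) + 4\right) = -3 + \left(1 + 2 b^{2}\right) = -2 + 2 b^{2}$)
$P{\left(g \right)} = \frac{2 g}{1 + g}$
$P{\left(-5 \right)} 15 d{\left(U \right)} = 2 \left(-5\right) \frac{1}{1 - 5} \cdot 15 \left(-2 + 2 \left(-5\right)^{2}\right) = 2 \left(-5\right) \frac{1}{-4} \cdot 15 \left(-2 + 2 \cdot 25\right) = 2 \left(-5\right) \left(- \frac{1}{4}\right) 15 \left(-2 + 50\right) = \frac{5}{2} \cdot 15 \cdot 48 = \frac{75}{2} \cdot 48 = 1800$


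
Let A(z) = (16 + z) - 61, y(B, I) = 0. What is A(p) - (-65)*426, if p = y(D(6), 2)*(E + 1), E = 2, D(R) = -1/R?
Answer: 27645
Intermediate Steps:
p = 0 (p = 0*(2 + 1) = 0*3 = 0)
A(z) = -45 + z
A(p) - (-65)*426 = (-45 + 0) - (-65)*426 = -45 - 1*(-27690) = -45 + 27690 = 27645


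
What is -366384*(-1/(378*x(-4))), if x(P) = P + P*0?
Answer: -15266/63 ≈ -242.32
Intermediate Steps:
x(P) = P (x(P) = P + 0 = P)
-366384*(-1/(378*x(-4))) = -366384/((-378*(-4))) = -366384/1512 = -366384*1/1512 = -15266/63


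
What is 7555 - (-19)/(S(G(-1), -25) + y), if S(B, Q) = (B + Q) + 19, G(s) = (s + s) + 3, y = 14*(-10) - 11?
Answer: 1178561/156 ≈ 7554.9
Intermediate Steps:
y = -151 (y = -140 - 11 = -151)
G(s) = 3 + 2*s (G(s) = 2*s + 3 = 3 + 2*s)
S(B, Q) = 19 + B + Q
7555 - (-19)/(S(G(-1), -25) + y) = 7555 - (-19)/((19 + (3 + 2*(-1)) - 25) - 151) = 7555 - (-19)/((19 + (3 - 2) - 25) - 151) = 7555 - (-19)/((19 + 1 - 25) - 151) = 7555 - (-19)/(-5 - 151) = 7555 - (-19)/(-156) = 7555 - (-1)*(-19)/156 = 7555 - 1*19/156 = 7555 - 19/156 = 1178561/156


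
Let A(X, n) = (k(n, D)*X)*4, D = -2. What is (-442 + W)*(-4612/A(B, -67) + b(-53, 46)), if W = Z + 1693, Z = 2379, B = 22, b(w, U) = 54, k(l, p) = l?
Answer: 13323585/67 ≈ 1.9886e+5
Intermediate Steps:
A(X, n) = 4*X*n (A(X, n) = (n*X)*4 = (X*n)*4 = 4*X*n)
W = 4072 (W = 2379 + 1693 = 4072)
(-442 + W)*(-4612/A(B, -67) + b(-53, 46)) = (-442 + 4072)*(-4612/(4*22*(-67)) + 54) = 3630*(-4612/(-5896) + 54) = 3630*(-4612*(-1/5896) + 54) = 3630*(1153/1474 + 54) = 3630*(80749/1474) = 13323585/67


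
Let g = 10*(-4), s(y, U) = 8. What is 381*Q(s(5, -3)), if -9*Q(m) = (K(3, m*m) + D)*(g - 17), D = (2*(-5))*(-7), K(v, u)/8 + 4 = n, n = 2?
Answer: 130302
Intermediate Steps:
g = -40
K(v, u) = -16 (K(v, u) = -32 + 8*2 = -32 + 16 = -16)
D = 70 (D = -10*(-7) = 70)
Q(m) = 342 (Q(m) = -(-16 + 70)*(-40 - 17)/9 = -6*(-57) = -1/9*(-3078) = 342)
381*Q(s(5, -3)) = 381*342 = 130302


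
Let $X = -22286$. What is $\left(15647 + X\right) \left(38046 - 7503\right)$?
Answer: $-202774977$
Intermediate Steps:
$\left(15647 + X\right) \left(38046 - 7503\right) = \left(15647 - 22286\right) \left(38046 - 7503\right) = \left(-6639\right) 30543 = -202774977$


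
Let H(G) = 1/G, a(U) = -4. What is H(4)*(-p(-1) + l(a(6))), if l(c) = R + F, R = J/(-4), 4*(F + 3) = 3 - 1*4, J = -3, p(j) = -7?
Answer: 9/8 ≈ 1.1250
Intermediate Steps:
F = -13/4 (F = -3 + (3 - 1*4)/4 = -3 + (3 - 4)/4 = -3 + (¼)*(-1) = -3 - ¼ = -13/4 ≈ -3.2500)
R = ¾ (R = -3/(-4) = -3*(-¼) = ¾ ≈ 0.75000)
l(c) = -5/2 (l(c) = ¾ - 13/4 = -5/2)
H(4)*(-p(-1) + l(a(6))) = (-1*(-7) - 5/2)/4 = (7 - 5/2)/4 = (¼)*(9/2) = 9/8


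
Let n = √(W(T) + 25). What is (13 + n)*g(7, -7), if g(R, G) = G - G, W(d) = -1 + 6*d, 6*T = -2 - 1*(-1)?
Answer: 0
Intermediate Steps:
T = -⅙ (T = (-2 - 1*(-1))/6 = (-2 + 1)/6 = (⅙)*(-1) = -⅙ ≈ -0.16667)
g(R, G) = 0
n = √23 (n = √((-1 + 6*(-⅙)) + 25) = √((-1 - 1) + 25) = √(-2 + 25) = √23 ≈ 4.7958)
(13 + n)*g(7, -7) = (13 + √23)*0 = 0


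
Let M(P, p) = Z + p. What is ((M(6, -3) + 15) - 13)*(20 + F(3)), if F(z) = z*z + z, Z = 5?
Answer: 128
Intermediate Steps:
F(z) = z + z² (F(z) = z² + z = z + z²)
M(P, p) = 5 + p
((M(6, -3) + 15) - 13)*(20 + F(3)) = (((5 - 3) + 15) - 13)*(20 + 3*(1 + 3)) = ((2 + 15) - 13)*(20 + 3*4) = (17 - 13)*(20 + 12) = 4*32 = 128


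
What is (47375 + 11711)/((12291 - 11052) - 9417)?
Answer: -29543/4089 ≈ -7.2250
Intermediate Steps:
(47375 + 11711)/((12291 - 11052) - 9417) = 59086/(1239 - 9417) = 59086/(-8178) = 59086*(-1/8178) = -29543/4089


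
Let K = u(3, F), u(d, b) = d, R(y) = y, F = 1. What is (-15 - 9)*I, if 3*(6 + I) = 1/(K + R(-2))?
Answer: 136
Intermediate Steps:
K = 3
I = -17/3 (I = -6 + 1/(3*(3 - 2)) = -6 + (⅓)/1 = -6 + (⅓)*1 = -6 + ⅓ = -17/3 ≈ -5.6667)
(-15 - 9)*I = (-15 - 9)*(-17/3) = -24*(-17/3) = 136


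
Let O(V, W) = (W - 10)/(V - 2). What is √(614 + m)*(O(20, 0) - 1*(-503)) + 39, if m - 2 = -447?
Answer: 59137/9 ≈ 6570.8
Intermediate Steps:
m = -445 (m = 2 - 447 = -445)
O(V, W) = (-10 + W)/(-2 + V)
√(614 + m)*(O(20, 0) - 1*(-503)) + 39 = √(614 - 445)*((-10 + 0)/(-2 + 20) - 1*(-503)) + 39 = √169*(-10/18 + 503) + 39 = 13*((1/18)*(-10) + 503) + 39 = 13*(-5/9 + 503) + 39 = 13*(4522/9) + 39 = 58786/9 + 39 = 59137/9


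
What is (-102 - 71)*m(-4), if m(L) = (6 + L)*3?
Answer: -1038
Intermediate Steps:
m(L) = 18 + 3*L
(-102 - 71)*m(-4) = (-102 - 71)*(18 + 3*(-4)) = -173*(18 - 12) = -173*6 = -1038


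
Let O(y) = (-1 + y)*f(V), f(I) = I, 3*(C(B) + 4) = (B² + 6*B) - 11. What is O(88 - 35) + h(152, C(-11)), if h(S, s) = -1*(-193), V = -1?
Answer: 141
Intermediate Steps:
C(B) = -23/3 + 2*B + B²/3 (C(B) = -4 + ((B² + 6*B) - 11)/3 = -4 + (-11 + B² + 6*B)/3 = -4 + (-11/3 + 2*B + B²/3) = -23/3 + 2*B + B²/3)
h(S, s) = 193
O(y) = 1 - y (O(y) = (-1 + y)*(-1) = 1 - y)
O(88 - 35) + h(152, C(-11)) = (1 - (88 - 35)) + 193 = (1 - 1*53) + 193 = (1 - 53) + 193 = -52 + 193 = 141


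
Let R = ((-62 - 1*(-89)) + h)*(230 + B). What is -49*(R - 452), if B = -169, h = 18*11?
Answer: -650377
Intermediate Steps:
h = 198
R = 13725 (R = ((-62 - 1*(-89)) + 198)*(230 - 169) = ((-62 + 89) + 198)*61 = (27 + 198)*61 = 225*61 = 13725)
-49*(R - 452) = -49*(13725 - 452) = -49*13273 = -650377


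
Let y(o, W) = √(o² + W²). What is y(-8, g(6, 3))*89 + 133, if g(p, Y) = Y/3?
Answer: 133 + 89*√65 ≈ 850.54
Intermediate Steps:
g(p, Y) = Y/3 (g(p, Y) = Y*(⅓) = Y/3)
y(o, W) = √(W² + o²)
y(-8, g(6, 3))*89 + 133 = √(((⅓)*3)² + (-8)²)*89 + 133 = √(1² + 64)*89 + 133 = √(1 + 64)*89 + 133 = √65*89 + 133 = 89*√65 + 133 = 133 + 89*√65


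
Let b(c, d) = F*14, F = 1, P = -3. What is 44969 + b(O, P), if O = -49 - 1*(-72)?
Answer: 44983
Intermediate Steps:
O = 23 (O = -49 + 72 = 23)
b(c, d) = 14 (b(c, d) = 1*14 = 14)
44969 + b(O, P) = 44969 + 14 = 44983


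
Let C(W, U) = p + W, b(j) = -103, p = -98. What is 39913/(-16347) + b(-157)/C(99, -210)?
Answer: -1723654/16347 ≈ -105.44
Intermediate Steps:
C(W, U) = -98 + W
39913/(-16347) + b(-157)/C(99, -210) = 39913/(-16347) - 103/(-98 + 99) = 39913*(-1/16347) - 103/1 = -39913/16347 - 103*1 = -39913/16347 - 103 = -1723654/16347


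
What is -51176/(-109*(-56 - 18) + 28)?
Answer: -25588/4047 ≈ -6.3227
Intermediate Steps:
-51176/(-109*(-56 - 18) + 28) = -51176/(-109*(-74) + 28) = -51176/(8066 + 28) = -51176/8094 = -51176*1/8094 = -25588/4047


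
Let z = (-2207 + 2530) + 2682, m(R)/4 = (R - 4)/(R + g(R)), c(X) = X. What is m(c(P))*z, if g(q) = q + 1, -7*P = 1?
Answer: -69716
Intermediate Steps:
P = -⅐ (P = -⅐*1 = -⅐ ≈ -0.14286)
g(q) = 1 + q
m(R) = 4*(-4 + R)/(1 + 2*R) (m(R) = 4*((R - 4)/(R + (1 + R))) = 4*((-4 + R)/(1 + 2*R)) = 4*(-4 + R)/(1 + 2*R))
z = 3005 (z = 323 + 2682 = 3005)
m(c(P))*z = (4*(-4 - ⅐)/(1 + 2*(-⅐)))*3005 = (4*(-29/7)/(1 - 2/7))*3005 = (4*(-29/7)/(5/7))*3005 = (4*(7/5)*(-29/7))*3005 = -116/5*3005 = -69716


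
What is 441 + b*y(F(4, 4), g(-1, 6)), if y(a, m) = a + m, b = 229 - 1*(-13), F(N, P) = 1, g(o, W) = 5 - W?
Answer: 441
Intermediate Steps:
b = 242 (b = 229 + 13 = 242)
441 + b*y(F(4, 4), g(-1, 6)) = 441 + 242*(1 + (5 - 1*6)) = 441 + 242*(1 + (5 - 6)) = 441 + 242*(1 - 1) = 441 + 242*0 = 441 + 0 = 441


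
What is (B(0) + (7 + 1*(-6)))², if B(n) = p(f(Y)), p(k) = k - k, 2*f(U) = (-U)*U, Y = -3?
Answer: 1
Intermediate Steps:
f(U) = -U²/2 (f(U) = ((-U)*U)/2 = (-U²)/2 = -U²/2)
p(k) = 0
B(n) = 0
(B(0) + (7 + 1*(-6)))² = (0 + (7 + 1*(-6)))² = (0 + (7 - 6))² = (0 + 1)² = 1² = 1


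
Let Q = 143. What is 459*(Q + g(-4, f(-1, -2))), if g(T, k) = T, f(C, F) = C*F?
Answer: 63801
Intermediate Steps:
459*(Q + g(-4, f(-1, -2))) = 459*(143 - 4) = 459*139 = 63801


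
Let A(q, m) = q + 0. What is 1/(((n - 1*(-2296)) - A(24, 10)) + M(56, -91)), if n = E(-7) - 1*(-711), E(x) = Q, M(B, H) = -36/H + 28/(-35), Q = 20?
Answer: 455/1366181 ≈ 0.00033305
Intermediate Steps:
A(q, m) = q
M(B, H) = -4/5 - 36/H (M(B, H) = -36/H + 28*(-1/35) = -36/H - 4/5 = -4/5 - 36/H)
E(x) = 20
n = 731 (n = 20 - 1*(-711) = 20 + 711 = 731)
1/(((n - 1*(-2296)) - A(24, 10)) + M(56, -91)) = 1/(((731 - 1*(-2296)) - 1*24) + (-4/5 - 36/(-91))) = 1/(((731 + 2296) - 24) + (-4/5 - 36*(-1/91))) = 1/((3027 - 24) + (-4/5 + 36/91)) = 1/(3003 - 184/455) = 1/(1366181/455) = 455/1366181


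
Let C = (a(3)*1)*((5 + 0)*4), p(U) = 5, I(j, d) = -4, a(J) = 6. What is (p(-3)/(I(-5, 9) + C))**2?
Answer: 25/13456 ≈ 0.0018579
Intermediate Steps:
C = 120 (C = (6*1)*((5 + 0)*4) = 6*(5*4) = 6*20 = 120)
(p(-3)/(I(-5, 9) + C))**2 = (5/(-4 + 120))**2 = (5/116)**2 = 25/13456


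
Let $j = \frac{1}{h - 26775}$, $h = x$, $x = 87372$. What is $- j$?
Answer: $- \frac{1}{60597} \approx -1.6502 \cdot 10^{-5}$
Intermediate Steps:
$h = 87372$
$j = \frac{1}{60597}$ ($j = \frac{1}{87372 - 26775} = \frac{1}{60597} \approx 1.6502 \cdot 10^{-5}$)
$- j = \left(-1\right) \frac{1}{60597} = - \frac{1}{60597}$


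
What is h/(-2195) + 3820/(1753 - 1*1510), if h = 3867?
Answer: 7445219/533385 ≈ 13.958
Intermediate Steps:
h/(-2195) + 3820/(1753 - 1*1510) = 3867/(-2195) + 3820/(1753 - 1*1510) = 3867*(-1/2195) + 3820/(1753 - 1510) = -3867/2195 + 3820/243 = 7445219/533385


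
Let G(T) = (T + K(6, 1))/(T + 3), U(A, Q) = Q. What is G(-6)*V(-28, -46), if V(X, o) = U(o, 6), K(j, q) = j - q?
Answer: 2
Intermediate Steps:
V(X, o) = 6
G(T) = (5 + T)/(3 + T) (G(T) = (T + (6 - 1*1))/(T + 3) = (T + (6 - 1))/(3 + T) = (T + 5)/(3 + T) = (5 + T)/(3 + T))
G(-6)*V(-28, -46) = ((5 - 6)/(3 - 6))*6 = (-1/(-3))*6 = -⅓*(-1)*6 = (⅓)*6 = 2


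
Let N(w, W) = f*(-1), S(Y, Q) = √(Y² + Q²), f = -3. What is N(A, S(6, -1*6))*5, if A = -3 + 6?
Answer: 15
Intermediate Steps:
A = 3
S(Y, Q) = √(Q² + Y²)
N(w, W) = 3 (N(w, W) = -3*(-1) = 3)
N(A, S(6, -1*6))*5 = 3*5 = 15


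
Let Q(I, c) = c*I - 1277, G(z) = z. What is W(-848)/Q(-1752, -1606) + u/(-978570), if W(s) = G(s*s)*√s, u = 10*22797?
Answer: -2533/10873 + 2876416*I*√53/2812435 ≈ -0.23296 + 7.4457*I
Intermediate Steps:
u = 227970
Q(I, c) = -1277 + I*c (Q(I, c) = I*c - 1277 = -1277 + I*c)
W(s) = s^(5/2) (W(s) = (s*s)*√s = s²*√s = s^(5/2))
W(-848)/Q(-1752, -1606) + u/(-978570) = (-848)^(5/2)/(-1277 - 1752*(-1606)) + 227970/(-978570) = (2876416*I*√53)/(-1277 + 2813712) + 227970*(-1/978570) = (2876416*I*√53)/2812435 - 2533/10873 = (2876416*I*√53)*(1/2812435) - 2533/10873 = 2876416*I*√53/2812435 - 2533/10873 = -2533/10873 + 2876416*I*√53/2812435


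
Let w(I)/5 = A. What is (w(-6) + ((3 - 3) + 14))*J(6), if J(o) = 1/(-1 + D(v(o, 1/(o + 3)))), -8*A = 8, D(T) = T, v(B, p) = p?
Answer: -81/8 ≈ -10.125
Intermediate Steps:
A = -1 (A = -⅛*8 = -1)
w(I) = -5 (w(I) = 5*(-1) = -5)
J(o) = 1/(-1 + 1/(3 + o)) (J(o) = 1/(-1 + 1/(o + 3)) = 1/(-1 + 1/(3 + o)))
(w(-6) + ((3 - 3) + 14))*J(6) = (-5 + ((3 - 3) + 14))*((-3 - 1*6)/(2 + 6)) = (-5 + (0 + 14))*((-3 - 6)/8) = (-5 + 14)*((⅛)*(-9)) = 9*(-9/8) = -81/8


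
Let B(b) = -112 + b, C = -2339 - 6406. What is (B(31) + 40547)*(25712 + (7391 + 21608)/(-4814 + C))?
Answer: 14106447964194/13559 ≈ 1.0404e+9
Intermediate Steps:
C = -8745
(B(31) + 40547)*(25712 + (7391 + 21608)/(-4814 + C)) = ((-112 + 31) + 40547)*(25712 + (7391 + 21608)/(-4814 - 8745)) = (-81 + 40547)*(25712 + 28999/(-13559)) = 40466*(25712 + 28999*(-1/13559)) = 40466*(25712 - 28999/13559) = 40466*(348600009/13559) = 14106447964194/13559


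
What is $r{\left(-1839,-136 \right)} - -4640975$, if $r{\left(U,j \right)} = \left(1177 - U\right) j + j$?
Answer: $4230663$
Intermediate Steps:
$r{\left(U,j \right)} = j + j \left(1177 - U\right)$ ($r{\left(U,j \right)} = j \left(1177 - U\right) + j = j + j \left(1177 - U\right)$)
$r{\left(-1839,-136 \right)} - -4640975 = - 136 \left(1178 - -1839\right) - -4640975 = - 136 \left(1178 + 1839\right) + 4640975 = \left(-136\right) 3017 + 4640975 = -410312 + 4640975 = 4230663$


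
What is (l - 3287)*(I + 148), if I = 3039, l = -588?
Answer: -12349625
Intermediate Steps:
(l - 3287)*(I + 148) = (-588 - 3287)*(3039 + 148) = -3875*3187 = -12349625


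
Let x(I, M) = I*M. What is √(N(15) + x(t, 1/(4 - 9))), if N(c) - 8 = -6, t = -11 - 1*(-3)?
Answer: 3*√10/5 ≈ 1.8974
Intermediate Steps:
t = -8 (t = -11 + 3 = -8)
N(c) = 2 (N(c) = 8 - 6 = 2)
√(N(15) + x(t, 1/(4 - 9))) = √(2 - 8/(4 - 9)) = √(2 - 8/(-5)) = √(2 - 8*(-⅕)) = √(2 + 8/5) = √(18/5) = 3*√10/5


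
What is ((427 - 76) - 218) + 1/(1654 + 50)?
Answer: 226633/1704 ≈ 133.00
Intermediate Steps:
((427 - 76) - 218) + 1/(1654 + 50) = (351 - 218) + 1/1704 = 133 + 1/1704 = 226633/1704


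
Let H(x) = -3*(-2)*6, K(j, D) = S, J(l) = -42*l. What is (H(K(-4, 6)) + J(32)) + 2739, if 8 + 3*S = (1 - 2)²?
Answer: 1431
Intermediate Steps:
S = -7/3 (S = -8/3 + (1 - 2)²/3 = -8/3 + (⅓)*(-1)² = -8/3 + (⅓)*1 = -8/3 + ⅓ = -7/3 ≈ -2.3333)
K(j, D) = -7/3
H(x) = 36 (H(x) = 6*6 = 36)
(H(K(-4, 6)) + J(32)) + 2739 = (36 - 42*32) + 2739 = (36 - 1344) + 2739 = -1308 + 2739 = 1431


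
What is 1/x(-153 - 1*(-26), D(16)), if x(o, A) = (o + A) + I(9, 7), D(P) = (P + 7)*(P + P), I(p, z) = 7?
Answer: 1/616 ≈ 0.0016234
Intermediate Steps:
D(P) = 2*P*(7 + P) (D(P) = (7 + P)*(2*P) = 2*P*(7 + P))
x(o, A) = 7 + A + o (x(o, A) = (o + A) + 7 = (A + o) + 7 = 7 + A + o)
1/x(-153 - 1*(-26), D(16)) = 1/(7 + 2*16*(7 + 16) + (-153 - 1*(-26))) = 1/(7 + 2*16*23 + (-153 + 26)) = 1/(7 + 736 - 127) = 1/616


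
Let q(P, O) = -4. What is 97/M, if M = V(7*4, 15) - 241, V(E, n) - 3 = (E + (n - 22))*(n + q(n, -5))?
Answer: -97/7 ≈ -13.857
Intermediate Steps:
V(E, n) = 3 + (-4 + n)*(-22 + E + n) (V(E, n) = 3 + (E + (n - 22))*(n - 4) = 3 + (E + (-22 + n))*(-4 + n) = 3 + (-22 + E + n)*(-4 + n) = 3 + (-4 + n)*(-22 + E + n))
M = -7 (M = (91 + 15**2 - 26*15 - 28*4 + (7*4)*15) - 241 = (91 + 225 - 390 - 4*28 + 28*15) - 241 = (91 + 225 - 390 - 112 + 420) - 241 = 234 - 241 = -7)
97/M = 97/(-7) = 97*(-1/7) = -97/7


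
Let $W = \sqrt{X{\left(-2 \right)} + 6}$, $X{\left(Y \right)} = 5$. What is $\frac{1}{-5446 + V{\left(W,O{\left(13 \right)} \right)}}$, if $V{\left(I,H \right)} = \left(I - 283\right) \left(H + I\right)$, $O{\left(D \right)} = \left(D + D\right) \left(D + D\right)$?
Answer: $- \frac{65581}{12902036370} - \frac{131 \sqrt{11}}{12902036370} \approx -5.1167 \cdot 10^{-6}$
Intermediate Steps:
$O{\left(D \right)} = 4 D^{2}$ ($O{\left(D \right)} = 2 D 2 D = 4 D^{2}$)
$W = \sqrt{11}$ ($W = \sqrt{5 + 6} = \sqrt{11} \approx 3.3166$)
$V{\left(I,H \right)} = \left(-283 + I\right) \left(H + I\right)$
$\frac{1}{-5446 + V{\left(W,O{\left(13 \right)} \right)}} = \frac{1}{-5446 - \left(-11 + 283 \sqrt{11} - 4 \cdot 13^{2} \sqrt{11} + 283 \cdot 4 \cdot 13^{2}\right)} = \frac{1}{-5446 - \left(-11 + 283 \sqrt{11} - 4 \cdot 169 \sqrt{11} + 283 \cdot 4 \cdot 169\right)} = \frac{1}{-5446 + \left(11 - 191308 - 283 \sqrt{11} + 676 \sqrt{11}\right)} = \frac{1}{-5446 - \left(191297 - 393 \sqrt{11}\right)} = \frac{1}{-196743 + 393 \sqrt{11}}$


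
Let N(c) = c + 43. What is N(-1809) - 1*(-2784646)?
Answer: 2782880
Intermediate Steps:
N(c) = 43 + c
N(-1809) - 1*(-2784646) = (43 - 1809) - 1*(-2784646) = -1766 + 2784646 = 2782880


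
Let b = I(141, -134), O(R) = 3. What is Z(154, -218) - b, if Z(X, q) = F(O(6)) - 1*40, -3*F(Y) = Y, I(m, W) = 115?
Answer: -156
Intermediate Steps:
F(Y) = -Y/3
Z(X, q) = -41 (Z(X, q) = -⅓*3 - 1*40 = -1 - 40 = -41)
b = 115
Z(154, -218) - b = -41 - 1*115 = -41 - 115 = -156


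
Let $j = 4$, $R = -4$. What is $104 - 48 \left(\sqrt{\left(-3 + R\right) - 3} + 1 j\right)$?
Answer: $-88 - 48 i \sqrt{10} \approx -88.0 - 151.79 i$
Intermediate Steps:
$104 - 48 \left(\sqrt{\left(-3 + R\right) - 3} + 1 j\right) = 104 - 48 \left(\sqrt{\left(-3 - 4\right) - 3} + 1 \cdot 4\right) = 104 - 48 \left(\sqrt{-7 - 3} + 4\right) = 104 - 48 \left(\sqrt{-10} + 4\right) = 104 - 48 \left(i \sqrt{10} + 4\right) = 104 - 48 \left(4 + i \sqrt{10}\right) = 104 - \left(192 + 48 i \sqrt{10}\right) = -88 - 48 i \sqrt{10}$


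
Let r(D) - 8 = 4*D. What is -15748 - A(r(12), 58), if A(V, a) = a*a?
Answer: -19112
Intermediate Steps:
r(D) = 8 + 4*D
A(V, a) = a²
-15748 - A(r(12), 58) = -15748 - 1*58² = -15748 - 1*3364 = -15748 - 3364 = -19112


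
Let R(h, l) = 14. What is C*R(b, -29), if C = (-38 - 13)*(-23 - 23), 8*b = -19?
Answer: 32844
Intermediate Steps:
b = -19/8 (b = (⅛)*(-19) = -19/8 ≈ -2.3750)
C = 2346 (C = -51*(-46) = 2346)
C*R(b, -29) = 2346*14 = 32844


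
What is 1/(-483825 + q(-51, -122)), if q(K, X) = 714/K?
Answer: -1/483839 ≈ -2.0668e-6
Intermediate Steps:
1/(-483825 + q(-51, -122)) = 1/(-483825 + 714/(-51)) = 1/(-483825 + 714*(-1/51)) = 1/(-483825 - 14) = 1/(-483839) = -1/483839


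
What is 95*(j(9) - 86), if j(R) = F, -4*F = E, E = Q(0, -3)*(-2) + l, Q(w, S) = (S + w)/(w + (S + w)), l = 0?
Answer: -16245/2 ≈ -8122.5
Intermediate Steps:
Q(w, S) = (S + w)/(S + 2*w)
E = -2 (E = ((-3 + 0)/(-3 + 2*0))*(-2) + 0 = (-3/(-3 + 0))*(-2) + 0 = (-3/(-3))*(-2) + 0 = -1/3*(-3)*(-2) + 0 = 1*(-2) + 0 = -2 + 0 = -2)
F = 1/2 (F = -1/4*(-2) = 1/2 ≈ 0.50000)
j(R) = 1/2
95*(j(9) - 86) = 95*(1/2 - 86) = 95*(-171/2) = -16245/2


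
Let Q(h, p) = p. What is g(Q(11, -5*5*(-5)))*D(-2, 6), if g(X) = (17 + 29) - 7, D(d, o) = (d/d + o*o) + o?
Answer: 1677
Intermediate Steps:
D(d, o) = 1 + o + o**2 (D(d, o) = (1 + o**2) + o = 1 + o + o**2)
g(X) = 39 (g(X) = 46 - 7 = 39)
g(Q(11, -5*5*(-5)))*D(-2, 6) = 39*(1 + 6 + 6**2) = 39*(1 + 6 + 36) = 39*43 = 1677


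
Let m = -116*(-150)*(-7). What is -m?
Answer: 121800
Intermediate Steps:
m = -121800 (m = 17400*(-7) = -121800)
-m = -1*(-121800) = 121800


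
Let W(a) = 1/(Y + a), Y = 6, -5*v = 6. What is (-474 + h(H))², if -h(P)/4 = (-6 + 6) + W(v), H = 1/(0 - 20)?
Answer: 8116801/36 ≈ 2.2547e+5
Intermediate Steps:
v = -6/5 (v = -⅕*6 = -6/5 ≈ -1.2000)
W(a) = 1/(6 + a)
H = -1/20 (H = 1/(-20) = -1/20 ≈ -0.050000)
h(P) = -⅚ (h(P) = -4*((-6 + 6) + 1/(6 - 6/5)) = -4*(0 + 1/(24/5)) = -4*(0 + 5/24) = -4*5/24 = -⅚)
(-474 + h(H))² = (-474 - ⅚)² = (-2849/6)² = 8116801/36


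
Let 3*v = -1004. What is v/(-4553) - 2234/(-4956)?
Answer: 5915005/11282334 ≈ 0.52427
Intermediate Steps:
v = -1004/3 (v = (1/3)*(-1004) = -1004/3 ≈ -334.67)
v/(-4553) - 2234/(-4956) = -1004/3/(-4553) - 2234/(-4956) = -1004/3*(-1/4553) - 2234*(-1/4956) = 1004/13659 + 1117/2478 = 5915005/11282334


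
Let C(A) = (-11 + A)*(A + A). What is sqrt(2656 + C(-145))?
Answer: 2*sqrt(11974) ≈ 218.85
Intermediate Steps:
C(A) = 2*A*(-11 + A) (C(A) = (-11 + A)*(2*A) = 2*A*(-11 + A))
sqrt(2656 + C(-145)) = sqrt(2656 + 2*(-145)*(-11 - 145)) = sqrt(2656 + 2*(-145)*(-156)) = sqrt(2656 + 45240) = sqrt(47896) = 2*sqrt(11974)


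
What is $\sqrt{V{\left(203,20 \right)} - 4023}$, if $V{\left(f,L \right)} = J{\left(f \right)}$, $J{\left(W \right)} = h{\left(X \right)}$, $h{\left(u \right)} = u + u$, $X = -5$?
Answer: $i \sqrt{4033} \approx 63.506 i$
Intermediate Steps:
$h{\left(u \right)} = 2 u$
$J{\left(W \right)} = -10$ ($J{\left(W \right)} = 2 \left(-5\right) = -10$)
$V{\left(f,L \right)} = -10$
$\sqrt{V{\left(203,20 \right)} - 4023} = \sqrt{-10 - 4023} = \sqrt{-4033} = i \sqrt{4033}$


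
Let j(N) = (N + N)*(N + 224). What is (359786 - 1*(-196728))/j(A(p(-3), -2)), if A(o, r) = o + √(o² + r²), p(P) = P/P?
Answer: -6399911/20248 + 31443041*√5/101240 ≈ 378.40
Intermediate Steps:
p(P) = 1
j(N) = 2*N*(224 + N) (j(N) = (2*N)*(224 + N) = 2*N*(224 + N))
(359786 - 1*(-196728))/j(A(p(-3), -2)) = (359786 - 1*(-196728))/((2*(1 + √(1² + (-2)²))*(224 + (1 + √(1² + (-2)²))))) = (359786 + 196728)/((2*(1 + √(1 + 4))*(224 + (1 + √(1 + 4))))) = 556514/((2*(1 + √5)*(224 + (1 + √5)))) = 556514/((2*(1 + √5)*(225 + √5))) = 556514*(1/(2*(1 + √5)*(225 + √5))) = 278257/((1 + √5)*(225 + √5))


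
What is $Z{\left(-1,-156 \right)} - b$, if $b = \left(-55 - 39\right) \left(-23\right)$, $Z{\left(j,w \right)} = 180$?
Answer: $-1982$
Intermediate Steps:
$b = 2162$ ($b = \left(-94\right) \left(-23\right) = 2162$)
$Z{\left(-1,-156 \right)} - b = 180 - 2162 = -1982$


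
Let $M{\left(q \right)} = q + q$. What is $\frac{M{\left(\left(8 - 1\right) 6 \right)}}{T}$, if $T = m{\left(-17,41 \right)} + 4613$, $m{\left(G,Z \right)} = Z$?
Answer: $\frac{42}{2327} \approx 0.018049$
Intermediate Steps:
$M{\left(q \right)} = 2 q$
$T = 4654$ ($T = 41 + 4613 = 4654$)
$\frac{M{\left(\left(8 - 1\right) 6 \right)}}{T} = \frac{2 \left(8 - 1\right) 6}{4654} = 2 \left(8 - 1\right) 6 \cdot \frac{1}{4654} = 2 \cdot 7 \cdot 6 \cdot \frac{1}{4654} = 2 \cdot 42 \cdot \frac{1}{4654} = 84 \cdot \frac{1}{4654} = \frac{42}{2327}$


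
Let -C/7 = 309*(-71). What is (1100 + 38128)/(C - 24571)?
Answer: 19614/64501 ≈ 0.30409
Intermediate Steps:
C = 153573 (C = -2163*(-71) = -7*(-21939) = 153573)
(1100 + 38128)/(C - 24571) = (1100 + 38128)/(153573 - 24571) = 39228/129002 = 39228*(1/129002) = 19614/64501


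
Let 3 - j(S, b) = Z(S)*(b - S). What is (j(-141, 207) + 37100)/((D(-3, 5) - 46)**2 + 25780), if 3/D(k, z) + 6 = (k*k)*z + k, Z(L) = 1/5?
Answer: 26664048/20079605 ≈ 1.3279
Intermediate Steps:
Z(L) = 1/5
D(k, z) = 3/(-6 + k + z*k**2) (D(k, z) = 3/(-6 + ((k*k)*z + k)) = 3/(-6 + (k**2*z + k)) = 3/(-6 + (z*k**2 + k)) = 3/(-6 + (k + z*k**2)) = 3/(-6 + k + z*k**2))
j(S, b) = 3 - b/5 + S/5 (j(S, b) = 3 - (b - S)/5 = 3 - (-S/5 + b/5) = 3 + (-b/5 + S/5) = 3 - b/5 + S/5)
(j(-141, 207) + 37100)/((D(-3, 5) - 46)**2 + 25780) = ((3 - 1/5*207 + (1/5)*(-141)) + 37100)/((3/(-6 - 3 + 5*(-3)**2) - 46)**2 + 25780) = ((3 - 207/5 - 141/5) + 37100)/((3/(-6 - 3 + 5*9) - 46)**2 + 25780) = (-333/5 + 37100)/((3/(-6 - 3 + 45) - 46)**2 + 25780) = 185167/(5*((3/36 - 46)**2 + 25780)) = 185167/(5*((3*(1/36) - 46)**2 + 25780)) = 185167/(5*((1/12 - 46)**2 + 25780)) = 185167/(5*((-551/12)**2 + 25780)) = 185167/(5*(303601/144 + 25780)) = 185167/(5*(4015921/144)) = (185167/5)*(144/4015921) = 26664048/20079605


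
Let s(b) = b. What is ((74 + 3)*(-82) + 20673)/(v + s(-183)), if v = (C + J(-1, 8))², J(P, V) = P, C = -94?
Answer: 14359/8842 ≈ 1.6240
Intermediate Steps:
v = 9025 (v = (-94 - 1)² = (-95)² = 9025)
((74 + 3)*(-82) + 20673)/(v + s(-183)) = ((74 + 3)*(-82) + 20673)/(9025 - 183) = (77*(-82) + 20673)/8842 = (-6314 + 20673)*(1/8842) = 14359*(1/8842) = 14359/8842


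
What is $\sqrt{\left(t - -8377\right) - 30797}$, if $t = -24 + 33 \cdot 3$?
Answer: $i \sqrt{22345} \approx 149.48 i$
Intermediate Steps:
$t = 75$ ($t = -24 + 99 = 75$)
$\sqrt{\left(t - -8377\right) - 30797} = \sqrt{\left(75 - -8377\right) - 30797} = \sqrt{\left(75 + 8377\right) - 30797} = \sqrt{8452 - 30797} = \sqrt{-22345} = i \sqrt{22345}$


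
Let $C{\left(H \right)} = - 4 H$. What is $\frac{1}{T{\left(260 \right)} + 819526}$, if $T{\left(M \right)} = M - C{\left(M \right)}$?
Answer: $\frac{1}{820826} \approx 1.2183 \cdot 10^{-6}$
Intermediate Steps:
$T{\left(M \right)} = 5 M$ ($T{\left(M \right)} = M - - 4 M = M + 4 M = 5 M$)
$\frac{1}{T{\left(260 \right)} + 819526} = \frac{1}{5 \cdot 260 + 819526} = \frac{1}{1300 + 819526} = \frac{1}{820826}$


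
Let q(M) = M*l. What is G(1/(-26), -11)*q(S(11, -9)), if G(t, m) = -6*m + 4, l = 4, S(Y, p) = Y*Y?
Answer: 33880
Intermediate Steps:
S(Y, p) = Y²
q(M) = 4*M (q(M) = M*4 = 4*M)
G(t, m) = 4 - 6*m
G(1/(-26), -11)*q(S(11, -9)) = (4 - 6*(-11))*(4*11²) = (4 + 66)*(4*121) = 70*484 = 33880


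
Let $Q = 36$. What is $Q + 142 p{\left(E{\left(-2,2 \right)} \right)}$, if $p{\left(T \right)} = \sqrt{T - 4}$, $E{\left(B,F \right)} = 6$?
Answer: $36 + 142 \sqrt{2} \approx 236.82$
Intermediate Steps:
$p{\left(T \right)} = \sqrt{-4 + T}$
$Q + 142 p{\left(E{\left(-2,2 \right)} \right)} = 36 + 142 \sqrt{-4 + 6} = 36 + 142 \sqrt{2}$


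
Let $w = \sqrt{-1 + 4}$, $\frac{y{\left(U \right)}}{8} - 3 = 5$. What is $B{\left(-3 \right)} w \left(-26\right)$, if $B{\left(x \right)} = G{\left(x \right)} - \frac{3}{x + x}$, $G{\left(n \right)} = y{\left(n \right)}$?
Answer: $- 1677 \sqrt{3} \approx -2904.6$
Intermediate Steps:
$y{\left(U \right)} = 64$ ($y{\left(U \right)} = 24 + 8 \cdot 5 = 24 + 40 = 64$)
$G{\left(n \right)} = 64$
$w = \sqrt{3} \approx 1.732$
$B{\left(x \right)} = 64 - \frac{3}{2 x}$ ($B{\left(x \right)} = 64 - \frac{3}{x + x} = 64 - \frac{3}{2 x}$)
$B{\left(-3 \right)} w \left(-26\right) = \left(64 - \frac{3}{2 \left(-3\right)}\right) \sqrt{3} \left(-26\right) = \left(64 - - \frac{1}{2}\right) \sqrt{3} \left(-26\right) = \left(64 + \frac{1}{2}\right) \sqrt{3} \left(-26\right) = \frac{129 \sqrt{3}}{2} \left(-26\right) = - 1677 \sqrt{3}$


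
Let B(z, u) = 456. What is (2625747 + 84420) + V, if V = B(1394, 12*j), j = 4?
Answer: 2710623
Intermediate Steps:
V = 456
(2625747 + 84420) + V = (2625747 + 84420) + 456 = 2710167 + 456 = 2710623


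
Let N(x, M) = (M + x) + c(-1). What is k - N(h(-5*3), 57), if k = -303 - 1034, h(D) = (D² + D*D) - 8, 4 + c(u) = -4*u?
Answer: -1836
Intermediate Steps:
c(u) = -4 - 4*u
h(D) = -8 + 2*D² (h(D) = (D² + D²) - 8 = 2*D² - 8 = -8 + 2*D²)
N(x, M) = M + x (N(x, M) = (M + x) + (-4 - 4*(-1)) = (M + x) + (-4 + 4) = (M + x) + 0 = M + x)
k = -1337
k - N(h(-5*3), 57) = -1337 - (57 + (-8 + 2*(-5*3)²)) = -1337 - (57 + (-8 + 2*(-15)²)) = -1337 - (57 + (-8 + 2*225)) = -1337 - (57 + (-8 + 450)) = -1337 - (57 + 442) = -1337 - 1*499 = -1337 - 499 = -1836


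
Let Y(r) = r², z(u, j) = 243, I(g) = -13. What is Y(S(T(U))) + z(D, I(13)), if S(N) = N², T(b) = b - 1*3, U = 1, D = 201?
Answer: 259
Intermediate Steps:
T(b) = -3 + b (T(b) = b - 3 = -3 + b)
Y(S(T(U))) + z(D, I(13)) = ((-3 + 1)²)² + 243 = ((-2)²)² + 243 = 4² + 243 = 16 + 243 = 259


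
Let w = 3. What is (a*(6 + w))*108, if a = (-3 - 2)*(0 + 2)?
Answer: -9720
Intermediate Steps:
a = -10 (a = -5*2 = -10)
(a*(6 + w))*108 = -10*(6 + 3)*108 = -10*9*108 = -90*108 = -9720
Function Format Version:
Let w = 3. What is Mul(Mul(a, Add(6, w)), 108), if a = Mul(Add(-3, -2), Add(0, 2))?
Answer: -9720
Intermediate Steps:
a = -10 (a = Mul(-5, 2) = -10)
Mul(Mul(a, Add(6, w)), 108) = Mul(Mul(-10, Add(6, 3)), 108) = Mul(Mul(-10, 9), 108) = Mul(-90, 108) = -9720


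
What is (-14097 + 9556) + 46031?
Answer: 41490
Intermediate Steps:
(-14097 + 9556) + 46031 = -4541 + 46031 = 41490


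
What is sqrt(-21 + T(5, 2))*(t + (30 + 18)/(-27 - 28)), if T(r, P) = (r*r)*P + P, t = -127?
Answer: -7033*sqrt(31)/55 ≈ -711.96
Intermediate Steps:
T(r, P) = P + P*r**2 (T(r, P) = r**2*P + P = P*r**2 + P = P + P*r**2)
sqrt(-21 + T(5, 2))*(t + (30 + 18)/(-27 - 28)) = sqrt(-21 + 2*(1 + 5**2))*(-127 + (30 + 18)/(-27 - 28)) = sqrt(-21 + 2*(1 + 25))*(-127 + 48/(-55)) = sqrt(-21 + 2*26)*(-127 + 48*(-1/55)) = sqrt(-21 + 52)*(-127 - 48/55) = sqrt(31)*(-7033/55) = -7033*sqrt(31)/55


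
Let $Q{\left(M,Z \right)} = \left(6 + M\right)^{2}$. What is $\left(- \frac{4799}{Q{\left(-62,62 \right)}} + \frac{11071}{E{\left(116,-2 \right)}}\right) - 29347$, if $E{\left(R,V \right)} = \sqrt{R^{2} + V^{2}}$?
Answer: $- \frac{92036991}{3136} + \frac{11071 \sqrt{3365}}{6730} \approx -29253.0$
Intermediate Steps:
$\left(- \frac{4799}{Q{\left(-62,62 \right)}} + \frac{11071}{E{\left(116,-2 \right)}}\right) - 29347 = \left(- \frac{4799}{\left(6 - 62\right)^{2}} + \frac{11071}{\sqrt{116^{2} + \left(-2\right)^{2}}}\right) - 29347 = \left(- \frac{4799}{\left(-56\right)^{2}} + \frac{11071}{\sqrt{13456 + 4}}\right) - 29347 = \left(- \frac{4799}{3136} + \frac{11071}{\sqrt{13460}}\right) - 29347 = \left(\left(-4799\right) \frac{1}{3136} + \frac{11071}{2 \sqrt{3365}}\right) - 29347 = \left(- \frac{4799}{3136} + 11071 \frac{\sqrt{3365}}{6730}\right) - 29347 = \left(- \frac{4799}{3136} + \frac{11071 \sqrt{3365}}{6730}\right) - 29347 = - \frac{92036991}{3136} + \frac{11071 \sqrt{3365}}{6730}$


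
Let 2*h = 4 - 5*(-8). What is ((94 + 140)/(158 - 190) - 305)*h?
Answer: -54967/8 ≈ -6870.9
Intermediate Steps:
h = 22 (h = (4 - 5*(-8))/2 = (4 + 40)/2 = (½)*44 = 22)
((94 + 140)/(158 - 190) - 305)*h = ((94 + 140)/(158 - 190) - 305)*22 = (234/(-32) - 305)*22 = (234*(-1/32) - 305)*22 = (-117/16 - 305)*22 = -4997/16*22 = -54967/8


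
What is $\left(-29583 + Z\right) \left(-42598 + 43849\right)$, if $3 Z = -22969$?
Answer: $-46586406$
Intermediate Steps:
$Z = - \frac{22969}{3}$ ($Z = \frac{1}{3} \left(-22969\right) = - \frac{22969}{3} \approx -7656.3$)
$\left(-29583 + Z\right) \left(-42598 + 43849\right) = \left(-29583 - \frac{22969}{3}\right) \left(-42598 + 43849\right) = \left(- \frac{111718}{3}\right) 1251 = -46586406$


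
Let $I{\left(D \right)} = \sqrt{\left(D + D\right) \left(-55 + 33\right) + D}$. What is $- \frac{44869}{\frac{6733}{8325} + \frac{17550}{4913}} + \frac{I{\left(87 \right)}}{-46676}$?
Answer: $- \frac{1835174630025}{179182979} - \frac{i \sqrt{3741}}{46676} \approx -10242.0 - 0.0013104 i$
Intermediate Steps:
$I{\left(D \right)} = \sqrt{43} \sqrt{- D}$ ($I{\left(D \right)} = \sqrt{2 D \left(-22\right) + D} = \sqrt{- 44 D + D} = \sqrt{- 43 D} = \sqrt{43} \sqrt{- D}$)
$- \frac{44869}{\frac{6733}{8325} + \frac{17550}{4913}} + \frac{I{\left(87 \right)}}{-46676} = - \frac{44869}{\frac{6733}{8325} + \frac{17550}{4913}} + \frac{\sqrt{43} \sqrt{\left(-1\right) 87}}{-46676} = - \frac{44869}{6733 \cdot \frac{1}{8325} + 17550 \cdot \frac{1}{4913}} + \sqrt{43} \sqrt{-87} \left(- \frac{1}{46676}\right) = - \frac{44869}{\frac{6733}{8325} + \frac{17550}{4913}} + \sqrt{43} i \sqrt{87} \left(- \frac{1}{46676}\right) = - \frac{44869}{\frac{179182979}{40900725}} + i \sqrt{3741} \left(- \frac{1}{46676}\right) = \left(-44869\right) \frac{40900725}{179182979} - \frac{i \sqrt{3741}}{46676} = - \frac{1835174630025}{179182979} - \frac{i \sqrt{3741}}{46676}$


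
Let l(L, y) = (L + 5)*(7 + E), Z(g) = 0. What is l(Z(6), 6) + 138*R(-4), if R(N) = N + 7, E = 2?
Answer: 459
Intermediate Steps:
R(N) = 7 + N
l(L, y) = 45 + 9*L (l(L, y) = (L + 5)*(7 + 2) = (5 + L)*9 = 45 + 9*L)
l(Z(6), 6) + 138*R(-4) = (45 + 9*0) + 138*(7 - 4) = (45 + 0) + 138*3 = 45 + 414 = 459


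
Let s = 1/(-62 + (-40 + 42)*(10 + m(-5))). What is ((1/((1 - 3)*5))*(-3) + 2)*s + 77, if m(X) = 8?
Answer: 19997/260 ≈ 76.911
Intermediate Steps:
s = -1/26 (s = 1/(-62 + (-40 + 42)*(10 + 8)) = 1/(-62 + 2*18) = 1/(-62 + 36) = 1/(-26) = -1/26 ≈ -0.038462)
((1/((1 - 3)*5))*(-3) + 2)*s + 77 = ((1/((1 - 3)*5))*(-3) + 2)*(-1/26) + 77 = (((1/5)/(-2))*(-3) + 2)*(-1/26) + 77 = (-1/2*1/5*(-3) + 2)*(-1/26) + 77 = (-1/10*(-3) + 2)*(-1/26) + 77 = (3/10 + 2)*(-1/26) + 77 = (23/10)*(-1/26) + 77 = -23/260 + 77 = 19997/260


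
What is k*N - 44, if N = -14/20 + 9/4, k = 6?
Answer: -347/10 ≈ -34.700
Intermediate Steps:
N = 31/20 (N = -14*1/20 + 9*(¼) = -7/10 + 9/4 = 31/20 ≈ 1.5500)
k*N - 44 = 6*(31/20) - 44 = 93/10 - 44 = -347/10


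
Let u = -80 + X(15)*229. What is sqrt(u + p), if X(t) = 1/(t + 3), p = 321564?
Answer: sqrt(11573882)/6 ≈ 567.01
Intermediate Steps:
X(t) = 1/(3 + t)
u = -1211/18 (u = -80 + 229/(3 + 15) = -80 + 229/18 = -1211/18 ≈ -67.278)
sqrt(u + p) = sqrt(-1211/18 + 321564) = sqrt(5786941/18) = sqrt(11573882)/6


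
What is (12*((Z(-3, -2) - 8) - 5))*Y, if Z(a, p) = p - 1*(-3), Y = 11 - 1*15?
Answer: 576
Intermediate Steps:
Y = -4 (Y = 11 - 15 = -4)
Z(a, p) = 3 + p (Z(a, p) = p + 3 = 3 + p)
(12*((Z(-3, -2) - 8) - 5))*Y = (12*(((3 - 2) - 8) - 5))*(-4) = (12*((1 - 8) - 5))*(-4) = (12*(-7 - 5))*(-4) = (12*(-12))*(-4) = -144*(-4) = 576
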